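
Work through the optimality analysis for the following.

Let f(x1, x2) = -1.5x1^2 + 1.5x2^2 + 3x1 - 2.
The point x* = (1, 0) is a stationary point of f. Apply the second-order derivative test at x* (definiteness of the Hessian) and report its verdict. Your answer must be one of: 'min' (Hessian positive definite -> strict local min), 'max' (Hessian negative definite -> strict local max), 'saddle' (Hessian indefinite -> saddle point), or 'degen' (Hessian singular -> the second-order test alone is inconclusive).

Compute the Hessian H = grad^2 f:
  H = [[-3, 0], [0, 3]]
Verify stationarity: grad f(x*) = H x* + g = (0, 0).
Eigenvalues of H: -3, 3.
Eigenvalues have mixed signs, so H is indefinite -> x* is a saddle point.

saddle


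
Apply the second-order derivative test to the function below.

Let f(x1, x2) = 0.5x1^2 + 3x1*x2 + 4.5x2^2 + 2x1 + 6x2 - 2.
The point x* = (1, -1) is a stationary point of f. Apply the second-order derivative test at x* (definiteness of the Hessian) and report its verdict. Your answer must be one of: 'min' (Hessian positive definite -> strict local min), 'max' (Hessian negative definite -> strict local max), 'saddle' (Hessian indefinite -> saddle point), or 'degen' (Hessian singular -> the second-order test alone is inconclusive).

Compute the Hessian H = grad^2 f:
  H = [[1, 3], [3, 9]]
Verify stationarity: grad f(x*) = H x* + g = (0, 0).
Eigenvalues of H: 0, 10.
H has a zero eigenvalue (singular; positive semidefinite but not definite), so H is neither positive definite, negative definite, nor indefinite. The second-order test alone is inconclusive -> degen.
(Indeed, f is constant along the null direction of H through x*, so x* is not a strict local extremum.)

degen


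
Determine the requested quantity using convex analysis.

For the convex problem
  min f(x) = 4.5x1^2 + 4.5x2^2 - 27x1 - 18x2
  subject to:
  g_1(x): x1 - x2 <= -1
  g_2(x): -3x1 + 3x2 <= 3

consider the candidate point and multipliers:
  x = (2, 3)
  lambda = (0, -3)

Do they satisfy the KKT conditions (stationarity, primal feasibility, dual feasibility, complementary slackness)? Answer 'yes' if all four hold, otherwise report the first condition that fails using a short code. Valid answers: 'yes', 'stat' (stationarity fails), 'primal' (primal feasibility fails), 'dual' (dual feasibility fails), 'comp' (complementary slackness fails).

Gradient of f: grad f(x) = Q x + c = (-9, 9)
Constraint values g_i(x) = a_i^T x - b_i:
  g_1((2, 3)) = 0
  g_2((2, 3)) = 0
Stationarity residual: grad f(x) + sum_i lambda_i a_i = (0, 0)
  -> stationarity OK
Primal feasibility (all g_i <= 0): OK
Dual feasibility (all lambda_i >= 0): FAILS
Complementary slackness (lambda_i * g_i(x) = 0 for all i): OK

Verdict: the first failing condition is dual_feasibility -> dual.

dual


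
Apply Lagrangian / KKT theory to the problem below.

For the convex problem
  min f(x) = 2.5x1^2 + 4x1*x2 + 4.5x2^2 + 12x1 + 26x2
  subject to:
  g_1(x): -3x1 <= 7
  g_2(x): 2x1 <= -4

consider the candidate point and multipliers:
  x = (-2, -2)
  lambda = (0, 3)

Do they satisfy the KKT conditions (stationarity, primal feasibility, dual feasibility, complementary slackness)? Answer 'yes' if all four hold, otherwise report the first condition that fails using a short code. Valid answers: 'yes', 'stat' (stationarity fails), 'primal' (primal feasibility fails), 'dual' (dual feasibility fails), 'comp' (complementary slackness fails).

Gradient of f: grad f(x) = Q x + c = (-6, 0)
Constraint values g_i(x) = a_i^T x - b_i:
  g_1((-2, -2)) = -1
  g_2((-2, -2)) = 0
Stationarity residual: grad f(x) + sum_i lambda_i a_i = (0, 0)
  -> stationarity OK
Primal feasibility (all g_i <= 0): OK
Dual feasibility (all lambda_i >= 0): OK
Complementary slackness (lambda_i * g_i(x) = 0 for all i): OK

Verdict: yes, KKT holds.

yes


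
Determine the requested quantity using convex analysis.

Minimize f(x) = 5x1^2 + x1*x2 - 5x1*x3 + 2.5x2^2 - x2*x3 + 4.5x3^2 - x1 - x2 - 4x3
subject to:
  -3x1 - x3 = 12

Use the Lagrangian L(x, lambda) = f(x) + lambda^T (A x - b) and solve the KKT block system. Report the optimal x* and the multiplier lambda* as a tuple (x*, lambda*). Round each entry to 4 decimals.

Form the Lagrangian:
  L(x, lambda) = (1/2) x^T Q x + c^T x + lambda^T (A x - b)
Stationarity (grad_x L = 0): Q x + c + A^T lambda = 0.
Primal feasibility: A x = b.

This gives the KKT block system:
  [ Q   A^T ] [ x     ]   [-c ]
  [ A    0  ] [ lambda ] = [ b ]

Solving the linear system:
  x*      = (-3.2784, 0.4228, -2.1647)
  lambda* = (-7.5127)
  f(x*)   = 50.8336

x* = (-3.2784, 0.4228, -2.1647), lambda* = (-7.5127)


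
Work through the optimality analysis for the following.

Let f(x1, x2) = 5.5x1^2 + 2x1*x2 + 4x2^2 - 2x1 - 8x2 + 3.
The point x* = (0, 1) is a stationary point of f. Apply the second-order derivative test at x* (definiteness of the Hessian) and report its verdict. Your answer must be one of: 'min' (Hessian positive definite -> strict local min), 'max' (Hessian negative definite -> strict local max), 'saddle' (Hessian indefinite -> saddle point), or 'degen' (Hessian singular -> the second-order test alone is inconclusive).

Compute the Hessian H = grad^2 f:
  H = [[11, 2], [2, 8]]
Verify stationarity: grad f(x*) = H x* + g = (0, 0).
Eigenvalues of H: 7, 12.
Both eigenvalues > 0, so H is positive definite -> x* is a strict local min.

min


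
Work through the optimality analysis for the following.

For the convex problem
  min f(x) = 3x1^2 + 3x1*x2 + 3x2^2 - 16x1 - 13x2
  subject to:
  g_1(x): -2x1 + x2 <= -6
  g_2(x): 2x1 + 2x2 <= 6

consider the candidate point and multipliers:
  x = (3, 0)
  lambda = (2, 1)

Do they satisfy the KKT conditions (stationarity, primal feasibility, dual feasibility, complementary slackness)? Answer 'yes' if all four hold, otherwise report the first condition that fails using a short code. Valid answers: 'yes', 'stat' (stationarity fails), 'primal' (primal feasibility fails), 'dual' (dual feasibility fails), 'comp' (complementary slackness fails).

Gradient of f: grad f(x) = Q x + c = (2, -4)
Constraint values g_i(x) = a_i^T x - b_i:
  g_1((3, 0)) = 0
  g_2((3, 0)) = 0
Stationarity residual: grad f(x) + sum_i lambda_i a_i = (0, 0)
  -> stationarity OK
Primal feasibility (all g_i <= 0): OK
Dual feasibility (all lambda_i >= 0): OK
Complementary slackness (lambda_i * g_i(x) = 0 for all i): OK

Verdict: yes, KKT holds.

yes


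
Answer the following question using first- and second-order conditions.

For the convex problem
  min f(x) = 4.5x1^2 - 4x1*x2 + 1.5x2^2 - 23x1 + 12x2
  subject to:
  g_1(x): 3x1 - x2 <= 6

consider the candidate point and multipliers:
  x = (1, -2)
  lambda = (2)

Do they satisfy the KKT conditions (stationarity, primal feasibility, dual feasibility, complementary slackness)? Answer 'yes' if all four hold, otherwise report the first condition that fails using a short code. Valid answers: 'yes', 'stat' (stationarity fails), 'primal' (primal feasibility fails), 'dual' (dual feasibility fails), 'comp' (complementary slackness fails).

Gradient of f: grad f(x) = Q x + c = (-6, 2)
Constraint values g_i(x) = a_i^T x - b_i:
  g_1((1, -2)) = -1
Stationarity residual: grad f(x) + sum_i lambda_i a_i = (0, 0)
  -> stationarity OK
Primal feasibility (all g_i <= 0): OK
Dual feasibility (all lambda_i >= 0): OK
Complementary slackness (lambda_i * g_i(x) = 0 for all i): FAILS

Verdict: the first failing condition is complementary_slackness -> comp.

comp


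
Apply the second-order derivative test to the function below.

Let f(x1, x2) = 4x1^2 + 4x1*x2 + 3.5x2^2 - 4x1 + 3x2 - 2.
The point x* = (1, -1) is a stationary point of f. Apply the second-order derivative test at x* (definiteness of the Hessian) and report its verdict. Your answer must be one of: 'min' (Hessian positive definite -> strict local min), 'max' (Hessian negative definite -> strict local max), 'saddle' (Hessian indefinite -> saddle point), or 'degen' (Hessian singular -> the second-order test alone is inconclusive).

Compute the Hessian H = grad^2 f:
  H = [[8, 4], [4, 7]]
Verify stationarity: grad f(x*) = H x* + g = (0, 0).
Eigenvalues of H: 3.4689, 11.5311.
Both eigenvalues > 0, so H is positive definite -> x* is a strict local min.

min


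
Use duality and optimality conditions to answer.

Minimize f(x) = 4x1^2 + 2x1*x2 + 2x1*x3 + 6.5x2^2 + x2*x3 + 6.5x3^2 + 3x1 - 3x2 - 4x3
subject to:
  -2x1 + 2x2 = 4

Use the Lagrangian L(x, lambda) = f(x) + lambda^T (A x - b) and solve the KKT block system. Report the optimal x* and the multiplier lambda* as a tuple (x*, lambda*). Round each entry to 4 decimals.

Form the Lagrangian:
  L(x, lambda) = (1/2) x^T Q x + c^T x + lambda^T (A x - b)
Stationarity (grad_x L = 0): Q x + c + A^T lambda = 0.
Primal feasibility: A x = b.

This gives the KKT block system:
  [ Q   A^T ] [ x     ]   [-c ]
  [ A    0  ] [ lambda ] = [ b ]

Solving the linear system:
  x*      = (-1.2532, 0.7468, 0.443)
  lambda* = (-2.3228)
  f(x*)   = 0.7595

x* = (-1.2532, 0.7468, 0.443), lambda* = (-2.3228)


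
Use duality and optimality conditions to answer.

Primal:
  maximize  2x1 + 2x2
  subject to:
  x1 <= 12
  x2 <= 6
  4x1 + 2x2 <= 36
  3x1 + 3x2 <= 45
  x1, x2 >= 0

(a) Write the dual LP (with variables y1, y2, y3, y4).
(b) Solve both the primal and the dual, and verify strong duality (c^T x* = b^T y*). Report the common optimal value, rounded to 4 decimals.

The standard primal-dual pair for 'max c^T x s.t. A x <= b, x >= 0' is:
  Dual:  min b^T y  s.t.  A^T y >= c,  y >= 0.

So the dual LP is:
  minimize  12y1 + 6y2 + 36y3 + 45y4
  subject to:
    y1 + 4y3 + 3y4 >= 2
    y2 + 2y3 + 3y4 >= 2
    y1, y2, y3, y4 >= 0

Solving the primal: x* = (6, 6).
  primal value c^T x* = 24.
Solving the dual: y* = (0, 1, 0.5, 0).
  dual value b^T y* = 24.
Strong duality: c^T x* = b^T y*. Confirmed.

24


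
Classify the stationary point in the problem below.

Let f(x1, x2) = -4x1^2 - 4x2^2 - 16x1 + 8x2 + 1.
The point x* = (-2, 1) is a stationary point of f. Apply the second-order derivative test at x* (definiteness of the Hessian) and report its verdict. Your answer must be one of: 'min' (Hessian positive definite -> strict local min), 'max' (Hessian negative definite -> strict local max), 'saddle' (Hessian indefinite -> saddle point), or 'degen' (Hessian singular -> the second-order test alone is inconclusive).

Compute the Hessian H = grad^2 f:
  H = [[-8, 0], [0, -8]]
Verify stationarity: grad f(x*) = H x* + g = (0, 0).
Eigenvalues of H: -8, -8.
Both eigenvalues < 0, so H is negative definite -> x* is a strict local max.

max


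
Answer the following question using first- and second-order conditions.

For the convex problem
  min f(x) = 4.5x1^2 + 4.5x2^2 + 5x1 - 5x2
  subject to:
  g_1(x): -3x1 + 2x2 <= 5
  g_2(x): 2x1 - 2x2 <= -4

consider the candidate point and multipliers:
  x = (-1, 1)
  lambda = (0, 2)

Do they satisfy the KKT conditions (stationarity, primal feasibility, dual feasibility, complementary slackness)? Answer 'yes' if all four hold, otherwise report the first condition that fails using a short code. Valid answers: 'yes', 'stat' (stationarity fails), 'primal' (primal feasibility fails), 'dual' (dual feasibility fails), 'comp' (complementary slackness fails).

Gradient of f: grad f(x) = Q x + c = (-4, 4)
Constraint values g_i(x) = a_i^T x - b_i:
  g_1((-1, 1)) = 0
  g_2((-1, 1)) = 0
Stationarity residual: grad f(x) + sum_i lambda_i a_i = (0, 0)
  -> stationarity OK
Primal feasibility (all g_i <= 0): OK
Dual feasibility (all lambda_i >= 0): OK
Complementary slackness (lambda_i * g_i(x) = 0 for all i): OK

Verdict: yes, KKT holds.

yes


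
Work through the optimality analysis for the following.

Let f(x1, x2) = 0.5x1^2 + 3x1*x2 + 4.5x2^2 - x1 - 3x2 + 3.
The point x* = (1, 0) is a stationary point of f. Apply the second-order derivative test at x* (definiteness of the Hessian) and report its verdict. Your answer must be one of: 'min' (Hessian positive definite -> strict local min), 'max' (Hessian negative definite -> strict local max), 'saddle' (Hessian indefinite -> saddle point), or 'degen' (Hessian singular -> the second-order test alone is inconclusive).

Compute the Hessian H = grad^2 f:
  H = [[1, 3], [3, 9]]
Verify stationarity: grad f(x*) = H x* + g = (0, 0).
Eigenvalues of H: 0, 10.
H has a zero eigenvalue (singular; positive semidefinite but not definite), so H is neither positive definite, negative definite, nor indefinite. The second-order test alone is inconclusive -> degen.
(Indeed, f is constant along the null direction of H through x*, so x* is not a strict local extremum.)

degen


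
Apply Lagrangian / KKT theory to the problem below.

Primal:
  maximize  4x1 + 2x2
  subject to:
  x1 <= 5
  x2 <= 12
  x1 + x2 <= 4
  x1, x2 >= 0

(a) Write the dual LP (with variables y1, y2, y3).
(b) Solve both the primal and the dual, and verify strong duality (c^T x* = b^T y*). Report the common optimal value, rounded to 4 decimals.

The standard primal-dual pair for 'max c^T x s.t. A x <= b, x >= 0' is:
  Dual:  min b^T y  s.t.  A^T y >= c,  y >= 0.

So the dual LP is:
  minimize  5y1 + 12y2 + 4y3
  subject to:
    y1 + y3 >= 4
    y2 + y3 >= 2
    y1, y2, y3 >= 0

Solving the primal: x* = (4, 0).
  primal value c^T x* = 16.
Solving the dual: y* = (0, 0, 4).
  dual value b^T y* = 16.
Strong duality: c^T x* = b^T y*. Confirmed.

16


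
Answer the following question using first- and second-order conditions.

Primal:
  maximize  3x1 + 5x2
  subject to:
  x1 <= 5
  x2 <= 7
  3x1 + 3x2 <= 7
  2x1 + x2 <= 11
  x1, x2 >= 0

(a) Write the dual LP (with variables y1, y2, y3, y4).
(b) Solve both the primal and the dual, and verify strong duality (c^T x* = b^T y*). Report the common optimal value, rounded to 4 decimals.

The standard primal-dual pair for 'max c^T x s.t. A x <= b, x >= 0' is:
  Dual:  min b^T y  s.t.  A^T y >= c,  y >= 0.

So the dual LP is:
  minimize  5y1 + 7y2 + 7y3 + 11y4
  subject to:
    y1 + 3y3 + 2y4 >= 3
    y2 + 3y3 + y4 >= 5
    y1, y2, y3, y4 >= 0

Solving the primal: x* = (0, 2.3333).
  primal value c^T x* = 11.6667.
Solving the dual: y* = (0, 0, 1.6667, 0).
  dual value b^T y* = 11.6667.
Strong duality: c^T x* = b^T y*. Confirmed.

11.6667


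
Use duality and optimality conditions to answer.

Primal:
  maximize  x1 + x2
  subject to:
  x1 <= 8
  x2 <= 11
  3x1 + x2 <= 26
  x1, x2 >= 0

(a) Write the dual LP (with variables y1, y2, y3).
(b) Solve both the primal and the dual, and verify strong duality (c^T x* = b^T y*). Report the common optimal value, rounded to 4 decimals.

The standard primal-dual pair for 'max c^T x s.t. A x <= b, x >= 0' is:
  Dual:  min b^T y  s.t.  A^T y >= c,  y >= 0.

So the dual LP is:
  minimize  8y1 + 11y2 + 26y3
  subject to:
    y1 + 3y3 >= 1
    y2 + y3 >= 1
    y1, y2, y3 >= 0

Solving the primal: x* = (5, 11).
  primal value c^T x* = 16.
Solving the dual: y* = (0, 0.6667, 0.3333).
  dual value b^T y* = 16.
Strong duality: c^T x* = b^T y*. Confirmed.

16


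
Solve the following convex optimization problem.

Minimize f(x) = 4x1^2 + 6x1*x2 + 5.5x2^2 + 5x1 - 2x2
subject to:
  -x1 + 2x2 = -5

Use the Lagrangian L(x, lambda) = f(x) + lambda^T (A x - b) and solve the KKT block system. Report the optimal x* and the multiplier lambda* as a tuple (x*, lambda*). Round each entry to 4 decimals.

Form the Lagrangian:
  L(x, lambda) = (1/2) x^T Q x + c^T x + lambda^T (A x - b)
Stationarity (grad_x L = 0): Q x + c + A^T lambda = 0.
Primal feasibility: A x = b.

This gives the KKT block system:
  [ Q   A^T ] [ x     ]   [-c ]
  [ A    0  ] [ lambda ] = [ b ]

Solving the linear system:
  x*      = (1.4776, -1.7612)
  lambda* = (6.2537)
  f(x*)   = 21.0896

x* = (1.4776, -1.7612), lambda* = (6.2537)


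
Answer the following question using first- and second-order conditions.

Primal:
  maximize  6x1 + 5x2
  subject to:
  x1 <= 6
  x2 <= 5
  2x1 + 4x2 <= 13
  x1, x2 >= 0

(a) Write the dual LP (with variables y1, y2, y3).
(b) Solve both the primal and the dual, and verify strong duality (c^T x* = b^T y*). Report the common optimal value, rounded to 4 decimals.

The standard primal-dual pair for 'max c^T x s.t. A x <= b, x >= 0' is:
  Dual:  min b^T y  s.t.  A^T y >= c,  y >= 0.

So the dual LP is:
  minimize  6y1 + 5y2 + 13y3
  subject to:
    y1 + 2y3 >= 6
    y2 + 4y3 >= 5
    y1, y2, y3 >= 0

Solving the primal: x* = (6, 0.25).
  primal value c^T x* = 37.25.
Solving the dual: y* = (3.5, 0, 1.25).
  dual value b^T y* = 37.25.
Strong duality: c^T x* = b^T y*. Confirmed.

37.25


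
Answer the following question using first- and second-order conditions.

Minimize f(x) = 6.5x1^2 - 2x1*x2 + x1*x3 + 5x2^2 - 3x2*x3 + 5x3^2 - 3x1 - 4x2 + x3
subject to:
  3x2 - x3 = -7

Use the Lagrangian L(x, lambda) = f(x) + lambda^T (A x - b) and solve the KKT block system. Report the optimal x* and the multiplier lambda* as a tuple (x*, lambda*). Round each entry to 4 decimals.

Form the Lagrangian:
  L(x, lambda) = (1/2) x^T Q x + c^T x + lambda^T (A x - b)
Stationarity (grad_x L = 0): Q x + c + A^T lambda = 0.
Primal feasibility: A x = b.

This gives the KKT block system:
  [ Q   A^T ] [ x     ]   [-c ]
  [ A    0  ] [ lambda ] = [ b ]

Solving the linear system:
  x*      = (-0.1315, -2.2911, 0.1268)
  lambda* = (9.0094)
  f(x*)   = 36.3756

x* = (-0.1315, -2.2911, 0.1268), lambda* = (9.0094)


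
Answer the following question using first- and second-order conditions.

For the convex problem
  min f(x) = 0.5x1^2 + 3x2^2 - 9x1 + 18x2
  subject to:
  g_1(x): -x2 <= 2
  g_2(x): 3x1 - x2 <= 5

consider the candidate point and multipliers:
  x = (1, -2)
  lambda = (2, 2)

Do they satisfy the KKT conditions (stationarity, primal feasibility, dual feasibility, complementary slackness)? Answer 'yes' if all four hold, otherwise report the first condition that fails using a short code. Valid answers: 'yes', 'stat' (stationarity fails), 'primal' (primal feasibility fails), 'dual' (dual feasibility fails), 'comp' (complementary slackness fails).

Gradient of f: grad f(x) = Q x + c = (-8, 6)
Constraint values g_i(x) = a_i^T x - b_i:
  g_1((1, -2)) = 0
  g_2((1, -2)) = 0
Stationarity residual: grad f(x) + sum_i lambda_i a_i = (-2, 2)
  -> stationarity FAILS
Primal feasibility (all g_i <= 0): OK
Dual feasibility (all lambda_i >= 0): OK
Complementary slackness (lambda_i * g_i(x) = 0 for all i): OK

Verdict: the first failing condition is stationarity -> stat.

stat


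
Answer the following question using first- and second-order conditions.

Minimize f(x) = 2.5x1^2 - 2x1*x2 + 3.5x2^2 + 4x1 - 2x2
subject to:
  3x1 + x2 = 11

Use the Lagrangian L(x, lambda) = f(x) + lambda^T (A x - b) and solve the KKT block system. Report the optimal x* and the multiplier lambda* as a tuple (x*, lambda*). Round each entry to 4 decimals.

Form the Lagrangian:
  L(x, lambda) = (1/2) x^T Q x + c^T x + lambda^T (A x - b)
Stationarity (grad_x L = 0): Q x + c + A^T lambda = 0.
Primal feasibility: A x = b.

This gives the KKT block system:
  [ Q   A^T ] [ x     ]   [-c ]
  [ A    0  ] [ lambda ] = [ b ]

Solving the linear system:
  x*      = (3.0375, 1.8875)
  lambda* = (-5.1375)
  f(x*)   = 32.4437

x* = (3.0375, 1.8875), lambda* = (-5.1375)


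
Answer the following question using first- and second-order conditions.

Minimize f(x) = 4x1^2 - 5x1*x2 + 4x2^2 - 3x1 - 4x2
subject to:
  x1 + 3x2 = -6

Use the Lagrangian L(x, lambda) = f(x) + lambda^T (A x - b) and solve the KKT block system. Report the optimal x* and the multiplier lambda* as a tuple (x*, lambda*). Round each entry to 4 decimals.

Form the Lagrangian:
  L(x, lambda) = (1/2) x^T Q x + c^T x + lambda^T (A x - b)
Stationarity (grad_x L = 0): Q x + c + A^T lambda = 0.
Primal feasibility: A x = b.

This gives the KKT block system:
  [ Q   A^T ] [ x     ]   [-c ]
  [ A    0  ] [ lambda ] = [ b ]

Solving the linear system:
  x*      = (-1.1182, -1.6273)
  lambda* = (3.8091)
  f(x*)   = 16.3591

x* = (-1.1182, -1.6273), lambda* = (3.8091)


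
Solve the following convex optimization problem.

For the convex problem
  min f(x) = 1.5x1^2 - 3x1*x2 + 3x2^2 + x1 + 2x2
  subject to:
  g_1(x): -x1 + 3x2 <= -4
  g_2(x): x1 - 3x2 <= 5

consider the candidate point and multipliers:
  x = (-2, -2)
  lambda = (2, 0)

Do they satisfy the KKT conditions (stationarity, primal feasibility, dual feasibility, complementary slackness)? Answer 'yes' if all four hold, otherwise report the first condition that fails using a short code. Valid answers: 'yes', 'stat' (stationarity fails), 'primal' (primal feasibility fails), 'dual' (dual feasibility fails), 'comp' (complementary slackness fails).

Gradient of f: grad f(x) = Q x + c = (1, -4)
Constraint values g_i(x) = a_i^T x - b_i:
  g_1((-2, -2)) = 0
  g_2((-2, -2)) = -1
Stationarity residual: grad f(x) + sum_i lambda_i a_i = (-1, 2)
  -> stationarity FAILS
Primal feasibility (all g_i <= 0): OK
Dual feasibility (all lambda_i >= 0): OK
Complementary slackness (lambda_i * g_i(x) = 0 for all i): OK

Verdict: the first failing condition is stationarity -> stat.

stat


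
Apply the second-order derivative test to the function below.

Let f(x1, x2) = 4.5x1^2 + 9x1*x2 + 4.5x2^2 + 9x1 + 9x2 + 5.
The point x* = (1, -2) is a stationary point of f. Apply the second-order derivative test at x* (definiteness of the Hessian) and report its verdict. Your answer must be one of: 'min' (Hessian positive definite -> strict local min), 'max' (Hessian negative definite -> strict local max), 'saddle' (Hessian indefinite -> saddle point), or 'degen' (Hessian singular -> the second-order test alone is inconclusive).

Compute the Hessian H = grad^2 f:
  H = [[9, 9], [9, 9]]
Verify stationarity: grad f(x*) = H x* + g = (0, 0).
Eigenvalues of H: 0, 18.
H has a zero eigenvalue (singular; positive semidefinite but not definite), so H is neither positive definite, negative definite, nor indefinite. The second-order test alone is inconclusive -> degen.
(Indeed, f is constant along the null direction of H through x*, so x* is not a strict local extremum.)

degen


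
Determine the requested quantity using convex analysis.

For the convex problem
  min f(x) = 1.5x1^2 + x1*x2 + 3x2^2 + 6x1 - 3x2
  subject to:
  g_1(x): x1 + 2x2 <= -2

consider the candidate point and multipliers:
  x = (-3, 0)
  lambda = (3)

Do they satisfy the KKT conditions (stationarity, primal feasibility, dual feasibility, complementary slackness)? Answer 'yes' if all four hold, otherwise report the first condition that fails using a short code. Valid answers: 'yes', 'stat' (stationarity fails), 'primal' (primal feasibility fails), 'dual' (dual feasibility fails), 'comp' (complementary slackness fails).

Gradient of f: grad f(x) = Q x + c = (-3, -6)
Constraint values g_i(x) = a_i^T x - b_i:
  g_1((-3, 0)) = -1
Stationarity residual: grad f(x) + sum_i lambda_i a_i = (0, 0)
  -> stationarity OK
Primal feasibility (all g_i <= 0): OK
Dual feasibility (all lambda_i >= 0): OK
Complementary slackness (lambda_i * g_i(x) = 0 for all i): FAILS

Verdict: the first failing condition is complementary_slackness -> comp.

comp


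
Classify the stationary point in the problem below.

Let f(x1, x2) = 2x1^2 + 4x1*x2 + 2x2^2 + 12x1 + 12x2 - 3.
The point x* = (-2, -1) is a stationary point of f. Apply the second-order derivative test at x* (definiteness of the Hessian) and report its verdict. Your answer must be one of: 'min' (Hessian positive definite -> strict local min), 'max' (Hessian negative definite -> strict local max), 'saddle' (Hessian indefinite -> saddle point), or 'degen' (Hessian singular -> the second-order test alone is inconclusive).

Compute the Hessian H = grad^2 f:
  H = [[4, 4], [4, 4]]
Verify stationarity: grad f(x*) = H x* + g = (0, 0).
Eigenvalues of H: 0, 8.
H has a zero eigenvalue (singular; positive semidefinite but not definite), so H is neither positive definite, negative definite, nor indefinite. The second-order test alone is inconclusive -> degen.
(Indeed, f is constant along the null direction of H through x*, so x* is not a strict local extremum.)

degen


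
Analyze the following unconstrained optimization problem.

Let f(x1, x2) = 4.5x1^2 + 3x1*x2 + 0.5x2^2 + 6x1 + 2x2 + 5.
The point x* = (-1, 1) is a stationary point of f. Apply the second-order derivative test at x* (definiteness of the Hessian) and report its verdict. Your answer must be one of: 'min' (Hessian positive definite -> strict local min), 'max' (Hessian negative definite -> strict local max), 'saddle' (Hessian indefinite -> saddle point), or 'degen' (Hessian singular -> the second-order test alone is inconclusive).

Compute the Hessian H = grad^2 f:
  H = [[9, 3], [3, 1]]
Verify stationarity: grad f(x*) = H x* + g = (0, 0).
Eigenvalues of H: 0, 10.
H has a zero eigenvalue (singular; positive semidefinite but not definite), so H is neither positive definite, negative definite, nor indefinite. The second-order test alone is inconclusive -> degen.
(Indeed, f is constant along the null direction of H through x*, so x* is not a strict local extremum.)

degen


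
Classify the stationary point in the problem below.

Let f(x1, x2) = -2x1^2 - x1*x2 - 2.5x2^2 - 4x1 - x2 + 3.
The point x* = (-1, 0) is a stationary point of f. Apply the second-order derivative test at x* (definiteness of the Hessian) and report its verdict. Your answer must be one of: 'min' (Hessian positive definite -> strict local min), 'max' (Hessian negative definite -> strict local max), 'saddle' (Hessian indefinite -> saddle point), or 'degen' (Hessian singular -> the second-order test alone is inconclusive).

Compute the Hessian H = grad^2 f:
  H = [[-4, -1], [-1, -5]]
Verify stationarity: grad f(x*) = H x* + g = (0, 0).
Eigenvalues of H: -5.618, -3.382.
Both eigenvalues < 0, so H is negative definite -> x* is a strict local max.

max


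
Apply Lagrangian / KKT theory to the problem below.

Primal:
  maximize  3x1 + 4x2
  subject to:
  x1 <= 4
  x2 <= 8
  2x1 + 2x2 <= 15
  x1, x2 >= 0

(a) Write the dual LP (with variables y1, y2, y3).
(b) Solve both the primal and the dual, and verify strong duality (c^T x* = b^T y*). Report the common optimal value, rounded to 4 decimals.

The standard primal-dual pair for 'max c^T x s.t. A x <= b, x >= 0' is:
  Dual:  min b^T y  s.t.  A^T y >= c,  y >= 0.

So the dual LP is:
  minimize  4y1 + 8y2 + 15y3
  subject to:
    y1 + 2y3 >= 3
    y2 + 2y3 >= 4
    y1, y2, y3 >= 0

Solving the primal: x* = (0, 7.5).
  primal value c^T x* = 30.
Solving the dual: y* = (0, 0, 2).
  dual value b^T y* = 30.
Strong duality: c^T x* = b^T y*. Confirmed.

30


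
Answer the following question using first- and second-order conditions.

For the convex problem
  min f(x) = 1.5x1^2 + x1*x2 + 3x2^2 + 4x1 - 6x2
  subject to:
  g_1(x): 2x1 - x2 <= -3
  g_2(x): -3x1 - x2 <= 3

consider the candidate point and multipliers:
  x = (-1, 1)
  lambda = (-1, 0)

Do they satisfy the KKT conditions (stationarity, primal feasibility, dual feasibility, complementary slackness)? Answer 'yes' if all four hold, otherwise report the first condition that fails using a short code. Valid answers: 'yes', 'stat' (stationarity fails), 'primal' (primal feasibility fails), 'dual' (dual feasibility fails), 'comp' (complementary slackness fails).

Gradient of f: grad f(x) = Q x + c = (2, -1)
Constraint values g_i(x) = a_i^T x - b_i:
  g_1((-1, 1)) = 0
  g_2((-1, 1)) = -1
Stationarity residual: grad f(x) + sum_i lambda_i a_i = (0, 0)
  -> stationarity OK
Primal feasibility (all g_i <= 0): OK
Dual feasibility (all lambda_i >= 0): FAILS
Complementary slackness (lambda_i * g_i(x) = 0 for all i): OK

Verdict: the first failing condition is dual_feasibility -> dual.

dual


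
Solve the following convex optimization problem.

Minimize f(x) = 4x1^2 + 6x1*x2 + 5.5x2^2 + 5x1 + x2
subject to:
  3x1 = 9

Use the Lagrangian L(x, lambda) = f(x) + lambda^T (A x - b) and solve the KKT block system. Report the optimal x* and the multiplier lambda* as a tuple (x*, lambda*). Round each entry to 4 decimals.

Form the Lagrangian:
  L(x, lambda) = (1/2) x^T Q x + c^T x + lambda^T (A x - b)
Stationarity (grad_x L = 0): Q x + c + A^T lambda = 0.
Primal feasibility: A x = b.

This gives the KKT block system:
  [ Q   A^T ] [ x     ]   [-c ]
  [ A    0  ] [ lambda ] = [ b ]

Solving the linear system:
  x*      = (3, -1.7273)
  lambda* = (-6.2121)
  f(x*)   = 34.5909

x* = (3, -1.7273), lambda* = (-6.2121)


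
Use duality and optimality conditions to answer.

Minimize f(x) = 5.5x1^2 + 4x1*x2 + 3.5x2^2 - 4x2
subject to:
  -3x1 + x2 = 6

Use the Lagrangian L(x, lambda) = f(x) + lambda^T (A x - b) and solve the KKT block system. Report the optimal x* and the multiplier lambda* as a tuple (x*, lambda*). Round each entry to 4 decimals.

Form the Lagrangian:
  L(x, lambda) = (1/2) x^T Q x + c^T x + lambda^T (A x - b)
Stationarity (grad_x L = 0): Q x + c + A^T lambda = 0.
Primal feasibility: A x = b.

This gives the KKT block system:
  [ Q   A^T ] [ x     ]   [-c ]
  [ A    0  ] [ lambda ] = [ b ]

Solving the linear system:
  x*      = (-1.4082, 1.7755)
  lambda* = (-2.7959)
  f(x*)   = 4.8367

x* = (-1.4082, 1.7755), lambda* = (-2.7959)


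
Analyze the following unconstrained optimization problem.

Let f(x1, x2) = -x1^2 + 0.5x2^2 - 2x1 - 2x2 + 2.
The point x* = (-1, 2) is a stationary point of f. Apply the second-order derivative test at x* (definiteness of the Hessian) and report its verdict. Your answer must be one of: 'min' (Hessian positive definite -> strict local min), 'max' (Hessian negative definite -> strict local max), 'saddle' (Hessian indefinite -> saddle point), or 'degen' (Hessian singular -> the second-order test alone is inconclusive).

Compute the Hessian H = grad^2 f:
  H = [[-2, 0], [0, 1]]
Verify stationarity: grad f(x*) = H x* + g = (0, 0).
Eigenvalues of H: -2, 1.
Eigenvalues have mixed signs, so H is indefinite -> x* is a saddle point.

saddle


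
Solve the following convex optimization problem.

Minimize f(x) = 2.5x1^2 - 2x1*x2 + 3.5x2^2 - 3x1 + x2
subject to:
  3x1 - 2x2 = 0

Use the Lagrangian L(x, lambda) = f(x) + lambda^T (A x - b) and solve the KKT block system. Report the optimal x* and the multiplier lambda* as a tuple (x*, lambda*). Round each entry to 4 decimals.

Form the Lagrangian:
  L(x, lambda) = (1/2) x^T Q x + c^T x + lambda^T (A x - b)
Stationarity (grad_x L = 0): Q x + c + A^T lambda = 0.
Primal feasibility: A x = b.

This gives the KKT block system:
  [ Q   A^T ] [ x     ]   [-c ]
  [ A    0  ] [ lambda ] = [ b ]

Solving the linear system:
  x*      = (0.1017, 0.1525)
  lambda* = (0.9322)
  f(x*)   = -0.0763

x* = (0.1017, 0.1525), lambda* = (0.9322)


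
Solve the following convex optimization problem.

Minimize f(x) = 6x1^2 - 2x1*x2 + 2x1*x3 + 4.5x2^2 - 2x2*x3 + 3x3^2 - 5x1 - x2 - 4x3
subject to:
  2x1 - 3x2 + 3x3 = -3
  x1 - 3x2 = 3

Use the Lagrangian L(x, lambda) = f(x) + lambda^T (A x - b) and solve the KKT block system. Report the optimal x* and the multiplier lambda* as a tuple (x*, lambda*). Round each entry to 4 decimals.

Form the Lagrangian:
  L(x, lambda) = (1/2) x^T Q x + c^T x + lambda^T (A x - b)
Stationarity (grad_x L = 0): Q x + c + A^T lambda = 0.
Primal feasibility: A x = b.

This gives the KKT block system:
  [ Q   A^T ] [ x     ]   [-c ]
  [ A    0  ] [ lambda ] = [ b ]

Solving the linear system:
  x*      = (0.3786, -0.8738, -2.1262)
  lambda* = (4.7508, -6.5405)
  f(x*)   = 20.6796

x* = (0.3786, -0.8738, -2.1262), lambda* = (4.7508, -6.5405)


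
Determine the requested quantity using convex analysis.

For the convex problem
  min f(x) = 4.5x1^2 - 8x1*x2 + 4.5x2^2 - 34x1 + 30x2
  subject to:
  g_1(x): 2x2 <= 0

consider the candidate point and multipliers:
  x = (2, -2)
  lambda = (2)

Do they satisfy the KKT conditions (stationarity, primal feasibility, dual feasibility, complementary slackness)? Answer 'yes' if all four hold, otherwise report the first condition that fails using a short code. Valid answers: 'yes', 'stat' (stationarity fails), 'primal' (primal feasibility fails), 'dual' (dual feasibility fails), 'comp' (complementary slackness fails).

Gradient of f: grad f(x) = Q x + c = (0, -4)
Constraint values g_i(x) = a_i^T x - b_i:
  g_1((2, -2)) = -4
Stationarity residual: grad f(x) + sum_i lambda_i a_i = (0, 0)
  -> stationarity OK
Primal feasibility (all g_i <= 0): OK
Dual feasibility (all lambda_i >= 0): OK
Complementary slackness (lambda_i * g_i(x) = 0 for all i): FAILS

Verdict: the first failing condition is complementary_slackness -> comp.

comp


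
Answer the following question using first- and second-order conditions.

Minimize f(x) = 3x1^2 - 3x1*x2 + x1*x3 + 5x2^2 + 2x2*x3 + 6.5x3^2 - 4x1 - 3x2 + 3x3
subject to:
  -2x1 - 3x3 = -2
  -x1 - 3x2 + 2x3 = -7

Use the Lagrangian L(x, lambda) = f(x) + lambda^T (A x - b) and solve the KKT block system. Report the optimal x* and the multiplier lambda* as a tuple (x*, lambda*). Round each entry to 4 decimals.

Form the Lagrangian:
  L(x, lambda) = (1/2) x^T Q x + c^T x + lambda^T (A x - b)
Stationarity (grad_x L = 0): Q x + c + A^T lambda = 0.
Primal feasibility: A x = b.

This gives the KKT block system:
  [ Q   A^T ] [ x     ]   [-c ]
  [ A    0  ] [ lambda ] = [ b ]

Solving the linear system:
  x*      = (1.8704, 1.3231, -0.5802)
  lambda* = (0.7598, 1.153)
  f(x*)   = -1.8002

x* = (1.8704, 1.3231, -0.5802), lambda* = (0.7598, 1.153)


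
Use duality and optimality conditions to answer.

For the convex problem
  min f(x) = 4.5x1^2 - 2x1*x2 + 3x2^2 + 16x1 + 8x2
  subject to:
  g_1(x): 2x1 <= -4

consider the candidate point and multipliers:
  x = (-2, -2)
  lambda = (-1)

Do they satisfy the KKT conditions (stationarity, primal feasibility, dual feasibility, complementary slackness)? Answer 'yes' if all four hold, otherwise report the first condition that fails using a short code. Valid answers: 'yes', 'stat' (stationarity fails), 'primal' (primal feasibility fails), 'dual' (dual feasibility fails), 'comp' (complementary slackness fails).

Gradient of f: grad f(x) = Q x + c = (2, 0)
Constraint values g_i(x) = a_i^T x - b_i:
  g_1((-2, -2)) = 0
Stationarity residual: grad f(x) + sum_i lambda_i a_i = (0, 0)
  -> stationarity OK
Primal feasibility (all g_i <= 0): OK
Dual feasibility (all lambda_i >= 0): FAILS
Complementary slackness (lambda_i * g_i(x) = 0 for all i): OK

Verdict: the first failing condition is dual_feasibility -> dual.

dual


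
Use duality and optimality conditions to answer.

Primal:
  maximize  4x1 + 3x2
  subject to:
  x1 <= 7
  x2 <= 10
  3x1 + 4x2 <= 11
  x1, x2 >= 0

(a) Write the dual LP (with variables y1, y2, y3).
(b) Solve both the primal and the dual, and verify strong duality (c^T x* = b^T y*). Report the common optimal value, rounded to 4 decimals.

The standard primal-dual pair for 'max c^T x s.t. A x <= b, x >= 0' is:
  Dual:  min b^T y  s.t.  A^T y >= c,  y >= 0.

So the dual LP is:
  minimize  7y1 + 10y2 + 11y3
  subject to:
    y1 + 3y3 >= 4
    y2 + 4y3 >= 3
    y1, y2, y3 >= 0

Solving the primal: x* = (3.6667, 0).
  primal value c^T x* = 14.6667.
Solving the dual: y* = (0, 0, 1.3333).
  dual value b^T y* = 14.6667.
Strong duality: c^T x* = b^T y*. Confirmed.

14.6667


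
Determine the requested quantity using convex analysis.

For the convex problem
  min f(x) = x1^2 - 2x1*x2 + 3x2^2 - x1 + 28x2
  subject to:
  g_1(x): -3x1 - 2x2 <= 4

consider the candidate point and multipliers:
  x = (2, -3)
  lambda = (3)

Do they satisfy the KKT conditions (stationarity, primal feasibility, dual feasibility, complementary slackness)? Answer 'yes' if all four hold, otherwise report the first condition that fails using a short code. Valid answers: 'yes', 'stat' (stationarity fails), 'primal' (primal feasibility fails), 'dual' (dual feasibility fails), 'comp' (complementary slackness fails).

Gradient of f: grad f(x) = Q x + c = (9, 6)
Constraint values g_i(x) = a_i^T x - b_i:
  g_1((2, -3)) = -4
Stationarity residual: grad f(x) + sum_i lambda_i a_i = (0, 0)
  -> stationarity OK
Primal feasibility (all g_i <= 0): OK
Dual feasibility (all lambda_i >= 0): OK
Complementary slackness (lambda_i * g_i(x) = 0 for all i): FAILS

Verdict: the first failing condition is complementary_slackness -> comp.

comp


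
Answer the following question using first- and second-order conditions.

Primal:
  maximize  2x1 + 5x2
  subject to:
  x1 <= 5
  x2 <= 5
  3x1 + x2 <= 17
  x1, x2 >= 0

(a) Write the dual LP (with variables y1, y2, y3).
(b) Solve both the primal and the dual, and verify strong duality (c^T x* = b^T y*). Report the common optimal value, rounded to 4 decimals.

The standard primal-dual pair for 'max c^T x s.t. A x <= b, x >= 0' is:
  Dual:  min b^T y  s.t.  A^T y >= c,  y >= 0.

So the dual LP is:
  minimize  5y1 + 5y2 + 17y3
  subject to:
    y1 + 3y3 >= 2
    y2 + y3 >= 5
    y1, y2, y3 >= 0

Solving the primal: x* = (4, 5).
  primal value c^T x* = 33.
Solving the dual: y* = (0, 4.3333, 0.6667).
  dual value b^T y* = 33.
Strong duality: c^T x* = b^T y*. Confirmed.

33


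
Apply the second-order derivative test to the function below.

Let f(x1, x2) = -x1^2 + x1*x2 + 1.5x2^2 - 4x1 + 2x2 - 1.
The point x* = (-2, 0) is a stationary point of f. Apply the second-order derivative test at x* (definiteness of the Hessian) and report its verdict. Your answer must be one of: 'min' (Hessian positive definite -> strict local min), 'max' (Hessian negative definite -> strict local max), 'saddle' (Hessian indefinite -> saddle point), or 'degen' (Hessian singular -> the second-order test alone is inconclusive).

Compute the Hessian H = grad^2 f:
  H = [[-2, 1], [1, 3]]
Verify stationarity: grad f(x*) = H x* + g = (0, 0).
Eigenvalues of H: -2.1926, 3.1926.
Eigenvalues have mixed signs, so H is indefinite -> x* is a saddle point.

saddle


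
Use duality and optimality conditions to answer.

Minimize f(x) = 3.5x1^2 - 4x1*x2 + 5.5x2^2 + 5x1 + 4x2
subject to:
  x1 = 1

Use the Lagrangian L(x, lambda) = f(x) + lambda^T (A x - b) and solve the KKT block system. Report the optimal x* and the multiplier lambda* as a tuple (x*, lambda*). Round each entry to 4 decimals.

Form the Lagrangian:
  L(x, lambda) = (1/2) x^T Q x + c^T x + lambda^T (A x - b)
Stationarity (grad_x L = 0): Q x + c + A^T lambda = 0.
Primal feasibility: A x = b.

This gives the KKT block system:
  [ Q   A^T ] [ x     ]   [-c ]
  [ A    0  ] [ lambda ] = [ b ]

Solving the linear system:
  x*      = (1, 0)
  lambda* = (-12)
  f(x*)   = 8.5

x* = (1, 0), lambda* = (-12)


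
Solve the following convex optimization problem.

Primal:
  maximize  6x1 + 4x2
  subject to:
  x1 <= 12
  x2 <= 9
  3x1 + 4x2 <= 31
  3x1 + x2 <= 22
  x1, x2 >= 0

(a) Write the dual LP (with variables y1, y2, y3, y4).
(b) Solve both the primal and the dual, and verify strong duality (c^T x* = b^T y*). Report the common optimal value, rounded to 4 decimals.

The standard primal-dual pair for 'max c^T x s.t. A x <= b, x >= 0' is:
  Dual:  min b^T y  s.t.  A^T y >= c,  y >= 0.

So the dual LP is:
  minimize  12y1 + 9y2 + 31y3 + 22y4
  subject to:
    y1 + 3y3 + 3y4 >= 6
    y2 + 4y3 + y4 >= 4
    y1, y2, y3, y4 >= 0

Solving the primal: x* = (6.3333, 3).
  primal value c^T x* = 50.
Solving the dual: y* = (0, 0, 0.6667, 1.3333).
  dual value b^T y* = 50.
Strong duality: c^T x* = b^T y*. Confirmed.

50


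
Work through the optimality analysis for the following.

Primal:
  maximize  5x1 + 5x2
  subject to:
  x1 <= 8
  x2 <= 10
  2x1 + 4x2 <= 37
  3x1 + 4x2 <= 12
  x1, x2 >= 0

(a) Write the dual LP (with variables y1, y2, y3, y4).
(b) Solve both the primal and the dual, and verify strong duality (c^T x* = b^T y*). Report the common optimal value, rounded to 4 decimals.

The standard primal-dual pair for 'max c^T x s.t. A x <= b, x >= 0' is:
  Dual:  min b^T y  s.t.  A^T y >= c,  y >= 0.

So the dual LP is:
  minimize  8y1 + 10y2 + 37y3 + 12y4
  subject to:
    y1 + 2y3 + 3y4 >= 5
    y2 + 4y3 + 4y4 >= 5
    y1, y2, y3, y4 >= 0

Solving the primal: x* = (4, 0).
  primal value c^T x* = 20.
Solving the dual: y* = (0, 0, 0, 1.6667).
  dual value b^T y* = 20.
Strong duality: c^T x* = b^T y*. Confirmed.

20


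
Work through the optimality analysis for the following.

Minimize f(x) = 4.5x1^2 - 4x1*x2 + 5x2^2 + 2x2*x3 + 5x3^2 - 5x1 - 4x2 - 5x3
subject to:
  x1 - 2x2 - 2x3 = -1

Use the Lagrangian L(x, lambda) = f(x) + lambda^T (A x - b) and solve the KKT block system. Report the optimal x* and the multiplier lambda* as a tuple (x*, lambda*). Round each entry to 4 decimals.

Form the Lagrangian:
  L(x, lambda) = (1/2) x^T Q x + c^T x + lambda^T (A x - b)
Stationarity (grad_x L = 0): Q x + c + A^T lambda = 0.
Primal feasibility: A x = b.

This gives the KKT block system:
  [ Q   A^T ] [ x     ]   [-c ]
  [ A    0  ] [ lambda ] = [ b ]

Solving the linear system:
  x*      = (0.8667, 0.6208, 0.3125)
  lambda* = (-0.3167)
  f(x*)   = -4.3479

x* = (0.8667, 0.6208, 0.3125), lambda* = (-0.3167)
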